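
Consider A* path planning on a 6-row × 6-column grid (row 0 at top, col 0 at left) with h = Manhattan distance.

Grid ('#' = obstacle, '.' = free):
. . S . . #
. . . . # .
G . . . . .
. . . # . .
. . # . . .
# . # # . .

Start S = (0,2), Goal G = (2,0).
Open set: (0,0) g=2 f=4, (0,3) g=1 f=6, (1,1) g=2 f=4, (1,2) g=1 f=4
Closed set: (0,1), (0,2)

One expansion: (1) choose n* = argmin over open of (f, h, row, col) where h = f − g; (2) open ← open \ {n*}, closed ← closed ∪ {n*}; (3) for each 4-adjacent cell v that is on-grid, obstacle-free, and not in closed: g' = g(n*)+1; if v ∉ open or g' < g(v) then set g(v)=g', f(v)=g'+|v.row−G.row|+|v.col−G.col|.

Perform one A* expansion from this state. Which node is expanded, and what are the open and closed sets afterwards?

step 1: expand (0,0) (f=4, h=2) → closed; open now [(0,3) g=1 f=6, (1,0) g=3 f=4, (1,1) g=2 f=4, (1,2) g=1 f=4]

expanded=(0,0); open=[(0,3) g=1 f=6, (1,0) g=3 f=4, (1,1) g=2 f=4, (1,2) g=1 f=4]; closed=[(0,0), (0,1), (0,2)]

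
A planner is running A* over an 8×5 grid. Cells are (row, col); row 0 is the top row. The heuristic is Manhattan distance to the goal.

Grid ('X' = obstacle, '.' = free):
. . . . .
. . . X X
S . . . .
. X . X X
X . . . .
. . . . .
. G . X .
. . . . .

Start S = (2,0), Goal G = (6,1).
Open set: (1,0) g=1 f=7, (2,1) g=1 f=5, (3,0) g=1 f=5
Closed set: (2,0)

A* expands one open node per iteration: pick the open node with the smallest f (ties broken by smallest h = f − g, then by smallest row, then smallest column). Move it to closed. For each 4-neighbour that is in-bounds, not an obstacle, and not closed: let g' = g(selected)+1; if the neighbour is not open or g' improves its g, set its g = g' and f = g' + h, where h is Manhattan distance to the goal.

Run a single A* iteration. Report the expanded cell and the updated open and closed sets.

expanded=(2,1); open=[(1,0) g=1 f=7, (1,1) g=2 f=7, (2,2) g=2 f=7, (3,0) g=1 f=5]; closed=[(2,0), (2,1)]

step 1: expand (2,1) (f=5, h=4) → closed; open now [(1,0) g=1 f=7, (1,1) g=2 f=7, (2,2) g=2 f=7, (3,0) g=1 f=5]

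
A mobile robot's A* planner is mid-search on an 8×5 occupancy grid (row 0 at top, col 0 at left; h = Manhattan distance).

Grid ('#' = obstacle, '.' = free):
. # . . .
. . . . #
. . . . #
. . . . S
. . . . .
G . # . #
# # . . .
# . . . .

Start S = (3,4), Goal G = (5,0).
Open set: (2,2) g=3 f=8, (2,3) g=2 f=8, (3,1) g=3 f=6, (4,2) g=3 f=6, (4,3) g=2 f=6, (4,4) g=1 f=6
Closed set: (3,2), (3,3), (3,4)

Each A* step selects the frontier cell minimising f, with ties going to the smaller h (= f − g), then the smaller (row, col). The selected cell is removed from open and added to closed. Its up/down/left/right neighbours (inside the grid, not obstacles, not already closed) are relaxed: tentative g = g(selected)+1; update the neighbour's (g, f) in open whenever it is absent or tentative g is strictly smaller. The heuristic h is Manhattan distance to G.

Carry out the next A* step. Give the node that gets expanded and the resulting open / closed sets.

expanded=(3,1); open=[(2,1) g=4 f=8, (2,2) g=3 f=8, (2,3) g=2 f=8, (3,0) g=4 f=6, (4,1) g=4 f=6, (4,2) g=3 f=6, (4,3) g=2 f=6, (4,4) g=1 f=6]; closed=[(3,1), (3,2), (3,3), (3,4)]

step 1: expand (3,1) (f=6, h=3) → closed; open now [(2,1) g=4 f=8, (2,2) g=3 f=8, (2,3) g=2 f=8, (3,0) g=4 f=6, (4,1) g=4 f=6, (4,2) g=3 f=6, (4,3) g=2 f=6, (4,4) g=1 f=6]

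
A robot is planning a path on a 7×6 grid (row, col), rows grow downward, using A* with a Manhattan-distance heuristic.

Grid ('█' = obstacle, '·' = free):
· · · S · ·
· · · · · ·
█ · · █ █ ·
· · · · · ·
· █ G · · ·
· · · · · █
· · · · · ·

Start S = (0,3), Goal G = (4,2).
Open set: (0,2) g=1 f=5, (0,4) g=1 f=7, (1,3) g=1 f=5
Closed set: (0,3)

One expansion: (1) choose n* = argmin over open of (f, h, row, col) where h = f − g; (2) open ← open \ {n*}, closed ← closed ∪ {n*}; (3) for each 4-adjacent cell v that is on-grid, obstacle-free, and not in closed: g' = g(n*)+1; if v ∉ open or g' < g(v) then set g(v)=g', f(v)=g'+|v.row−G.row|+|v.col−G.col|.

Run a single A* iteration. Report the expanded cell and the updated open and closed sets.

expanded=(0,2); open=[(0,1) g=2 f=7, (0,4) g=1 f=7, (1,2) g=2 f=5, (1,3) g=1 f=5]; closed=[(0,2), (0,3)]

step 1: expand (0,2) (f=5, h=4) → closed; open now [(0,1) g=2 f=7, (0,4) g=1 f=7, (1,2) g=2 f=5, (1,3) g=1 f=5]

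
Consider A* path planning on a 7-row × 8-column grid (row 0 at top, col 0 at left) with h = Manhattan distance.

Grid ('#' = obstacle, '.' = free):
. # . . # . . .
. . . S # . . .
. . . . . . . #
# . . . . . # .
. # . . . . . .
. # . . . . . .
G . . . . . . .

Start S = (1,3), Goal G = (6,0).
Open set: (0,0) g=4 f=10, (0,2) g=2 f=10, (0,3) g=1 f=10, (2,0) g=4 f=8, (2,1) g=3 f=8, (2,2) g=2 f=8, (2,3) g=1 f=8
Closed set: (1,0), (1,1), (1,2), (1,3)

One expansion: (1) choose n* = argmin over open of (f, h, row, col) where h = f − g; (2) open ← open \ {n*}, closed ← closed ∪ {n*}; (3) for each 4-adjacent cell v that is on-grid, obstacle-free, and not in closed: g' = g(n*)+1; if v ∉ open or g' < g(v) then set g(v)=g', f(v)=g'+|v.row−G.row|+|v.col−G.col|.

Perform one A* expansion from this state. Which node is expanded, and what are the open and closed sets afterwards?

expanded=(2,0); open=[(0,0) g=4 f=10, (0,2) g=2 f=10, (0,3) g=1 f=10, (2,1) g=3 f=8, (2,2) g=2 f=8, (2,3) g=1 f=8]; closed=[(1,0), (1,1), (1,2), (1,3), (2,0)]

step 1: expand (2,0) (f=8, h=4) → closed; open now [(0,0) g=4 f=10, (0,2) g=2 f=10, (0,3) g=1 f=10, (2,1) g=3 f=8, (2,2) g=2 f=8, (2,3) g=1 f=8]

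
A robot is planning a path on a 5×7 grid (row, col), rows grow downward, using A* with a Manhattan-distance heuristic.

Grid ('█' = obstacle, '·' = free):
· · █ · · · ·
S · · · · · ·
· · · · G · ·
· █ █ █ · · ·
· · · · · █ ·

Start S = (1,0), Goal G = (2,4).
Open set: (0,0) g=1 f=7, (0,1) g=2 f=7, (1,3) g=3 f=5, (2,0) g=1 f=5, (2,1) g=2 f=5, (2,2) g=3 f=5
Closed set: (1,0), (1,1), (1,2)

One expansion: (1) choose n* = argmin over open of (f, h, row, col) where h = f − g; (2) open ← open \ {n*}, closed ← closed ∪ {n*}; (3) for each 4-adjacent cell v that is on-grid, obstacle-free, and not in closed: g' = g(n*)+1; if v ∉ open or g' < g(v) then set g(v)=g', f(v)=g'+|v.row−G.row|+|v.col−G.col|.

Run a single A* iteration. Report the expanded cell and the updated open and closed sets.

expanded=(1,3); open=[(0,0) g=1 f=7, (0,1) g=2 f=7, (0,3) g=4 f=7, (1,4) g=4 f=5, (2,0) g=1 f=5, (2,1) g=2 f=5, (2,2) g=3 f=5, (2,3) g=4 f=5]; closed=[(1,0), (1,1), (1,2), (1,3)]

step 1: expand (1,3) (f=5, h=2) → closed; open now [(0,0) g=1 f=7, (0,1) g=2 f=7, (0,3) g=4 f=7, (1,4) g=4 f=5, (2,0) g=1 f=5, (2,1) g=2 f=5, (2,2) g=3 f=5, (2,3) g=4 f=5]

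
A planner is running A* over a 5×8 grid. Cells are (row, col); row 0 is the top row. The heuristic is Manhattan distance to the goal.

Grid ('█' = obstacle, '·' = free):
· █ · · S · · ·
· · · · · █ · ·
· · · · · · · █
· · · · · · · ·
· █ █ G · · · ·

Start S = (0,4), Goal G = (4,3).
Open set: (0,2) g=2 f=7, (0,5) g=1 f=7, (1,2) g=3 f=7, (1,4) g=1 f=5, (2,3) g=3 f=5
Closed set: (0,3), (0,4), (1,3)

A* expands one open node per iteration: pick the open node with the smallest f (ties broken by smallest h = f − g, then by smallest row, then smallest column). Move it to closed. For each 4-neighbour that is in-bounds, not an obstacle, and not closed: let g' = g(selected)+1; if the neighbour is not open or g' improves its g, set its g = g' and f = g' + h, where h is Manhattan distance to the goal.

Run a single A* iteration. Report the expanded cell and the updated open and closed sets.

step 1: expand (2,3) (f=5, h=2) → closed; open now [(0,2) g=2 f=7, (0,5) g=1 f=7, (1,2) g=3 f=7, (1,4) g=1 f=5, (2,2) g=4 f=7, (2,4) g=4 f=7, (3,3) g=4 f=5]

expanded=(2,3); open=[(0,2) g=2 f=7, (0,5) g=1 f=7, (1,2) g=3 f=7, (1,4) g=1 f=5, (2,2) g=4 f=7, (2,4) g=4 f=7, (3,3) g=4 f=5]; closed=[(0,3), (0,4), (1,3), (2,3)]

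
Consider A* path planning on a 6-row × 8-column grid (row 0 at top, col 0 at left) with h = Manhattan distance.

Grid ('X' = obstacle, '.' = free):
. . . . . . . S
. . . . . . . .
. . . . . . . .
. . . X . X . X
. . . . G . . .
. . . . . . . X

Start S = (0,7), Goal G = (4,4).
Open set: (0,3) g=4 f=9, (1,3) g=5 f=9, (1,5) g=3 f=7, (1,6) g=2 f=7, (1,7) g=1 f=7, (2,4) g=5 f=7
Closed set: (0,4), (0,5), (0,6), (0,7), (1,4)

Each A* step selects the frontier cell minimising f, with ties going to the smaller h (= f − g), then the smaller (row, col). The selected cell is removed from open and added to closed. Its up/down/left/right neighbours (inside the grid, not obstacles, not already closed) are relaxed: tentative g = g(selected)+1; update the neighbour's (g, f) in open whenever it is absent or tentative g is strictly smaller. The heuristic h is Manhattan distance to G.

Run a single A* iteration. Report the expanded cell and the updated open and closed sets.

expanded=(2,4); open=[(0,3) g=4 f=9, (1,3) g=5 f=9, (1,5) g=3 f=7, (1,6) g=2 f=7, (1,7) g=1 f=7, (2,3) g=6 f=9, (2,5) g=6 f=9, (3,4) g=6 f=7]; closed=[(0,4), (0,5), (0,6), (0,7), (1,4), (2,4)]

step 1: expand (2,4) (f=7, h=2) → closed; open now [(0,3) g=4 f=9, (1,3) g=5 f=9, (1,5) g=3 f=7, (1,6) g=2 f=7, (1,7) g=1 f=7, (2,3) g=6 f=9, (2,5) g=6 f=9, (3,4) g=6 f=7]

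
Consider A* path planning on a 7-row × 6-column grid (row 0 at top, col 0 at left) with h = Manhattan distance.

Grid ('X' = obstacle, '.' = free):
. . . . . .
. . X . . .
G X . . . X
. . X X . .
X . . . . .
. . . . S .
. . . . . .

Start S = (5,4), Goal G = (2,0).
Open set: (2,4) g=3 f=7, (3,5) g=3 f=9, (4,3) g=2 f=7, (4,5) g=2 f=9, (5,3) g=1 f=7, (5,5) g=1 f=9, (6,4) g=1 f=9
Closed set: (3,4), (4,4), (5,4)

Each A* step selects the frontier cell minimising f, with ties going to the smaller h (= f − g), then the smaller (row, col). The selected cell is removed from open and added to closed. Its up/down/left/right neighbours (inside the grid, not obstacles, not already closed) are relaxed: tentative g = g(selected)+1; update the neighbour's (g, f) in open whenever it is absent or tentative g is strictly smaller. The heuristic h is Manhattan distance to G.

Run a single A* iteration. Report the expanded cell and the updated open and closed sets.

step 1: expand (2,4) (f=7, h=4) → closed; open now [(1,4) g=4 f=9, (2,3) g=4 f=7, (3,5) g=3 f=9, (4,3) g=2 f=7, (4,5) g=2 f=9, (5,3) g=1 f=7, (5,5) g=1 f=9, (6,4) g=1 f=9]

expanded=(2,4); open=[(1,4) g=4 f=9, (2,3) g=4 f=7, (3,5) g=3 f=9, (4,3) g=2 f=7, (4,5) g=2 f=9, (5,3) g=1 f=7, (5,5) g=1 f=9, (6,4) g=1 f=9]; closed=[(2,4), (3,4), (4,4), (5,4)]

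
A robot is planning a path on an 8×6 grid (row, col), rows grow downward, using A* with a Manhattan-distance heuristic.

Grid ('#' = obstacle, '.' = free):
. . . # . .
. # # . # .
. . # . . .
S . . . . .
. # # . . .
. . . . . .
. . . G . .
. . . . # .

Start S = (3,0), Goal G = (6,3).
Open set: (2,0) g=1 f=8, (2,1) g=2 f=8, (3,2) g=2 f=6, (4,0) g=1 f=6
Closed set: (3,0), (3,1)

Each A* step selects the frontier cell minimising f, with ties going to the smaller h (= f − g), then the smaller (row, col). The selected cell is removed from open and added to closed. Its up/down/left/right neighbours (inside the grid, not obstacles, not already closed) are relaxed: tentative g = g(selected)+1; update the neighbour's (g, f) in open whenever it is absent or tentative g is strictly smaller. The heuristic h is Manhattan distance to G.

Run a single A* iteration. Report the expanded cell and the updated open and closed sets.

expanded=(3,2); open=[(2,0) g=1 f=8, (2,1) g=2 f=8, (3,3) g=3 f=6, (4,0) g=1 f=6]; closed=[(3,0), (3,1), (3,2)]

step 1: expand (3,2) (f=6, h=4) → closed; open now [(2,0) g=1 f=8, (2,1) g=2 f=8, (3,3) g=3 f=6, (4,0) g=1 f=6]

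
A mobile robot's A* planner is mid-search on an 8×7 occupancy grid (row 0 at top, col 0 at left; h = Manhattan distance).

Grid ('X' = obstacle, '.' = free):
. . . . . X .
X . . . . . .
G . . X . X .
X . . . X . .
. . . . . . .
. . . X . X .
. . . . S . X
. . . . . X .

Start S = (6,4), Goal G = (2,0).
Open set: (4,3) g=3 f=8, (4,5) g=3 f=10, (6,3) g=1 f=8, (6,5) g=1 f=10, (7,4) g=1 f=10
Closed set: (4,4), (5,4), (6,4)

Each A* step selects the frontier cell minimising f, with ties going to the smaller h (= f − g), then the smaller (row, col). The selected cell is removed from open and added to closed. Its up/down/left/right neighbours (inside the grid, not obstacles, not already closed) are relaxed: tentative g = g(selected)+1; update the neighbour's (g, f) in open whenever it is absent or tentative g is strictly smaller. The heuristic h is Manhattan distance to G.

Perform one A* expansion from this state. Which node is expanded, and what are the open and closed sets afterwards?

expanded=(4,3); open=[(3,3) g=4 f=8, (4,2) g=4 f=8, (4,5) g=3 f=10, (6,3) g=1 f=8, (6,5) g=1 f=10, (7,4) g=1 f=10]; closed=[(4,3), (4,4), (5,4), (6,4)]

step 1: expand (4,3) (f=8, h=5) → closed; open now [(3,3) g=4 f=8, (4,2) g=4 f=8, (4,5) g=3 f=10, (6,3) g=1 f=8, (6,5) g=1 f=10, (7,4) g=1 f=10]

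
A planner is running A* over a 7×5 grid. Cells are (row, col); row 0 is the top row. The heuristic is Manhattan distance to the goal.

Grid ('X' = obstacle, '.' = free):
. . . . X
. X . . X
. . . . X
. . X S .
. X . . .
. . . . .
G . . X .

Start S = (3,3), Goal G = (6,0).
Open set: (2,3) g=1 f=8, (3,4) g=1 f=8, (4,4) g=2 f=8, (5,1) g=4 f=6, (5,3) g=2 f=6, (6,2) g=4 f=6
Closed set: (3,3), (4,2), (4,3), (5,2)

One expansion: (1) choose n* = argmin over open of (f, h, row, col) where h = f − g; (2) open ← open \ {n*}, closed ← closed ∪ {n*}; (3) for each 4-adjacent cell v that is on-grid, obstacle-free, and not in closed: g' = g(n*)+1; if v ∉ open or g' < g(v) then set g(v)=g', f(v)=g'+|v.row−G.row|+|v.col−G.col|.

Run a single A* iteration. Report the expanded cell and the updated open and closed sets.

expanded=(5,1); open=[(2,3) g=1 f=8, (3,4) g=1 f=8, (4,4) g=2 f=8, (5,0) g=5 f=6, (5,3) g=2 f=6, (6,1) g=5 f=6, (6,2) g=4 f=6]; closed=[(3,3), (4,2), (4,3), (5,1), (5,2)]

step 1: expand (5,1) (f=6, h=2) → closed; open now [(2,3) g=1 f=8, (3,4) g=1 f=8, (4,4) g=2 f=8, (5,0) g=5 f=6, (5,3) g=2 f=6, (6,1) g=5 f=6, (6,2) g=4 f=6]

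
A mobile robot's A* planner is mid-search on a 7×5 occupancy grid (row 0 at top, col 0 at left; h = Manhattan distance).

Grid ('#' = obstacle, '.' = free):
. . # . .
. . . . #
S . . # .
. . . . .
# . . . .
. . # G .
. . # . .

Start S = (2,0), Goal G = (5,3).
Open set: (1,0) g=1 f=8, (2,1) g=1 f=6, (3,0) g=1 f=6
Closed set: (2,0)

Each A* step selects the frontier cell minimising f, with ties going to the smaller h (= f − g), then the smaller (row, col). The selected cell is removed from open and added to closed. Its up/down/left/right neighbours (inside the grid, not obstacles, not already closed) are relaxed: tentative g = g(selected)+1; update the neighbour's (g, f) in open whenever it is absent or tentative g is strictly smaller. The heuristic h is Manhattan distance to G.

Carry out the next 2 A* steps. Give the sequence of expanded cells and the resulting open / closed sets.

step 1: expand (2,1) (f=6, h=5) → closed; open now [(1,0) g=1 f=8, (1,1) g=2 f=8, (2,2) g=2 f=6, (3,0) g=1 f=6, (3,1) g=2 f=6]
step 2: expand (2,2) (f=6, h=4) → closed; open now [(1,0) g=1 f=8, (1,1) g=2 f=8, (1,2) g=3 f=8, (3,0) g=1 f=6, (3,1) g=2 f=6, (3,2) g=3 f=6]

order=[(2,1) → (2,2)]; open=[(1,0) g=1 f=8, (1,1) g=2 f=8, (1,2) g=3 f=8, (3,0) g=1 f=6, (3,1) g=2 f=6, (3,2) g=3 f=6]; closed=[(2,0), (2,1), (2,2)]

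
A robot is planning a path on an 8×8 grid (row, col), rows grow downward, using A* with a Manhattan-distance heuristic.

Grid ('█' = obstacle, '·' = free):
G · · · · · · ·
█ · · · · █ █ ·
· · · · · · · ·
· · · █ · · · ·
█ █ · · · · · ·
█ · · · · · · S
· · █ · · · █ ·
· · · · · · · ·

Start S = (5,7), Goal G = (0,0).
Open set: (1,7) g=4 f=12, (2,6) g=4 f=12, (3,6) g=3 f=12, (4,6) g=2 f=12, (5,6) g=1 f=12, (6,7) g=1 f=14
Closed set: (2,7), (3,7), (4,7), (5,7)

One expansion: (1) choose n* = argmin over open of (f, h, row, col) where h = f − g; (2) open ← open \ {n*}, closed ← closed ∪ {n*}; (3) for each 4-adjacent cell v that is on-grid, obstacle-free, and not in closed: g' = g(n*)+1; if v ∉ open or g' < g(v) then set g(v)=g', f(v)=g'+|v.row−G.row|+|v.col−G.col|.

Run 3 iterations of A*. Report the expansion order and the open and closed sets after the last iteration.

order=[(1,7) → (0,7) → (0,6)]; open=[(0,5) g=7 f=12, (2,6) g=4 f=12, (3,6) g=3 f=12, (4,6) g=2 f=12, (5,6) g=1 f=12, (6,7) g=1 f=14]; closed=[(0,6), (0,7), (1,7), (2,7), (3,7), (4,7), (5,7)]

step 1: expand (1,7) (f=12, h=8) → closed; open now [(0,7) g=5 f=12, (2,6) g=4 f=12, (3,6) g=3 f=12, (4,6) g=2 f=12, (5,6) g=1 f=12, (6,7) g=1 f=14]
step 2: expand (0,7) (f=12, h=7) → closed; open now [(0,6) g=6 f=12, (2,6) g=4 f=12, (3,6) g=3 f=12, (4,6) g=2 f=12, (5,6) g=1 f=12, (6,7) g=1 f=14]
step 3: expand (0,6) (f=12, h=6) → closed; open now [(0,5) g=7 f=12, (2,6) g=4 f=12, (3,6) g=3 f=12, (4,6) g=2 f=12, (5,6) g=1 f=12, (6,7) g=1 f=14]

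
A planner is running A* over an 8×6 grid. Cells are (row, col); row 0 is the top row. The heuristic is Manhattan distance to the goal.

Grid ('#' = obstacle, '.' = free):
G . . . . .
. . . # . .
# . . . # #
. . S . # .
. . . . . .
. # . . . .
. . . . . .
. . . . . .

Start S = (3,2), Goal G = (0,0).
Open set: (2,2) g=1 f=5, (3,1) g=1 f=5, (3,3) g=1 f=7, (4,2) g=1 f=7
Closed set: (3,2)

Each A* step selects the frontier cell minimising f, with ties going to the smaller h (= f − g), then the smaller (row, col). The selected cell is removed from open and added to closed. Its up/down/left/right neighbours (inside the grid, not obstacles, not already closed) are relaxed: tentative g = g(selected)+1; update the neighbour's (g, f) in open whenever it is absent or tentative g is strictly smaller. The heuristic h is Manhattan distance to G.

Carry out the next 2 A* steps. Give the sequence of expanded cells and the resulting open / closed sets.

order=[(2,2) → (1,2)]; open=[(0,2) g=3 f=5, (1,1) g=3 f=5, (2,1) g=2 f=5, (2,3) g=2 f=7, (3,1) g=1 f=5, (3,3) g=1 f=7, (4,2) g=1 f=7]; closed=[(1,2), (2,2), (3,2)]

step 1: expand (2,2) (f=5, h=4) → closed; open now [(1,2) g=2 f=5, (2,1) g=2 f=5, (2,3) g=2 f=7, (3,1) g=1 f=5, (3,3) g=1 f=7, (4,2) g=1 f=7]
step 2: expand (1,2) (f=5, h=3) → closed; open now [(0,2) g=3 f=5, (1,1) g=3 f=5, (2,1) g=2 f=5, (2,3) g=2 f=7, (3,1) g=1 f=5, (3,3) g=1 f=7, (4,2) g=1 f=7]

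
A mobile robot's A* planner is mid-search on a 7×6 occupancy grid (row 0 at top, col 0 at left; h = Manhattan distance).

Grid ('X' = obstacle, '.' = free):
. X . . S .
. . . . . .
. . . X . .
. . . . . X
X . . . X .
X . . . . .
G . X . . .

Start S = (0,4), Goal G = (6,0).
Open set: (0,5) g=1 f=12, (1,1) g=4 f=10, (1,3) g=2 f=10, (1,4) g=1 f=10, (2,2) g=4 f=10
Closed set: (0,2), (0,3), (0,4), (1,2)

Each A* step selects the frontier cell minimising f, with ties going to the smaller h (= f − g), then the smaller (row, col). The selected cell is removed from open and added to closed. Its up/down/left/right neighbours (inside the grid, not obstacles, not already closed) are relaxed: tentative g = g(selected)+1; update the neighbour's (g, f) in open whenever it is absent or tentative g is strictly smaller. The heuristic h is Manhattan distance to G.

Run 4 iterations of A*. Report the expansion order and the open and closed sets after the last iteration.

order=[(1,1) → (1,0) → (2,0) → (3,0)]; open=[(0,0) g=6 f=12, (0,5) g=1 f=12, (1,3) g=2 f=10, (1,4) g=1 f=10, (2,1) g=5 f=10, (2,2) g=4 f=10, (3,1) g=8 f=12]; closed=[(0,2), (0,3), (0,4), (1,0), (1,1), (1,2), (2,0), (3,0)]

step 1: expand (1,1) (f=10, h=6) → closed; open now [(0,5) g=1 f=12, (1,0) g=5 f=10, (1,3) g=2 f=10, (1,4) g=1 f=10, (2,1) g=5 f=10, (2,2) g=4 f=10]
step 2: expand (1,0) (f=10, h=5) → closed; open now [(0,0) g=6 f=12, (0,5) g=1 f=12, (1,3) g=2 f=10, (1,4) g=1 f=10, (2,0) g=6 f=10, (2,1) g=5 f=10, (2,2) g=4 f=10]
step 3: expand (2,0) (f=10, h=4) → closed; open now [(0,0) g=6 f=12, (0,5) g=1 f=12, (1,3) g=2 f=10, (1,4) g=1 f=10, (2,1) g=5 f=10, (2,2) g=4 f=10, (3,0) g=7 f=10]
step 4: expand (3,0) (f=10, h=3) → closed; open now [(0,0) g=6 f=12, (0,5) g=1 f=12, (1,3) g=2 f=10, (1,4) g=1 f=10, (2,1) g=5 f=10, (2,2) g=4 f=10, (3,1) g=8 f=12]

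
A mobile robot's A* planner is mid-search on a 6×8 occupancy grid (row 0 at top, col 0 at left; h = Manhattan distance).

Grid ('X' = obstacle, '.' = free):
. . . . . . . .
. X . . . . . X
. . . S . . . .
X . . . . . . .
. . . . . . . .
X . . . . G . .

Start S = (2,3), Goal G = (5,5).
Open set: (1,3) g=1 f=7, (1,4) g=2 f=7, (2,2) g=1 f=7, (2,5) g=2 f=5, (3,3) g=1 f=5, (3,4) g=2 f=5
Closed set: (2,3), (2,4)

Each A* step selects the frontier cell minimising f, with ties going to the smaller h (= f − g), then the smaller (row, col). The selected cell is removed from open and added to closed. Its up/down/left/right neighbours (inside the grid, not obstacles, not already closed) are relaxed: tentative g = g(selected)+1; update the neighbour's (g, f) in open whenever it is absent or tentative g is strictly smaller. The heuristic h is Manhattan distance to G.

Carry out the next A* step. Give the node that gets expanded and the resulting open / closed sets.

expanded=(2,5); open=[(1,3) g=1 f=7, (1,4) g=2 f=7, (1,5) g=3 f=7, (2,2) g=1 f=7, (2,6) g=3 f=7, (3,3) g=1 f=5, (3,4) g=2 f=5, (3,5) g=3 f=5]; closed=[(2,3), (2,4), (2,5)]

step 1: expand (2,5) (f=5, h=3) → closed; open now [(1,3) g=1 f=7, (1,4) g=2 f=7, (1,5) g=3 f=7, (2,2) g=1 f=7, (2,6) g=3 f=7, (3,3) g=1 f=5, (3,4) g=2 f=5, (3,5) g=3 f=5]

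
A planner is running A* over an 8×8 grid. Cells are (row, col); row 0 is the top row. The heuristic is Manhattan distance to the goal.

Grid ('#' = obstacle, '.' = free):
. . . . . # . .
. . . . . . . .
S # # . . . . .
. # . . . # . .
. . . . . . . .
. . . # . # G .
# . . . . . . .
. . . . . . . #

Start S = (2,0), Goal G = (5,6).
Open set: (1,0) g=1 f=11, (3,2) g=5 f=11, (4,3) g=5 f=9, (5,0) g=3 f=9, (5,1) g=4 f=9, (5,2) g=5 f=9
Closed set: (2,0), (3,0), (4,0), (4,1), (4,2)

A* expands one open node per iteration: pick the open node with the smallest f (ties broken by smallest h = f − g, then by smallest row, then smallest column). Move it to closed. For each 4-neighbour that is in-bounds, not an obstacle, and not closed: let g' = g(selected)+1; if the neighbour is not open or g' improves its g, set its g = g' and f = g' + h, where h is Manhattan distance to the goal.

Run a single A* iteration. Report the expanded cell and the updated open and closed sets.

expanded=(4,3); open=[(1,0) g=1 f=11, (3,2) g=5 f=11, (3,3) g=6 f=11, (4,4) g=6 f=9, (5,0) g=3 f=9, (5,1) g=4 f=9, (5,2) g=5 f=9]; closed=[(2,0), (3,0), (4,0), (4,1), (4,2), (4,3)]

step 1: expand (4,3) (f=9, h=4) → closed; open now [(1,0) g=1 f=11, (3,2) g=5 f=11, (3,3) g=6 f=11, (4,4) g=6 f=9, (5,0) g=3 f=9, (5,1) g=4 f=9, (5,2) g=5 f=9]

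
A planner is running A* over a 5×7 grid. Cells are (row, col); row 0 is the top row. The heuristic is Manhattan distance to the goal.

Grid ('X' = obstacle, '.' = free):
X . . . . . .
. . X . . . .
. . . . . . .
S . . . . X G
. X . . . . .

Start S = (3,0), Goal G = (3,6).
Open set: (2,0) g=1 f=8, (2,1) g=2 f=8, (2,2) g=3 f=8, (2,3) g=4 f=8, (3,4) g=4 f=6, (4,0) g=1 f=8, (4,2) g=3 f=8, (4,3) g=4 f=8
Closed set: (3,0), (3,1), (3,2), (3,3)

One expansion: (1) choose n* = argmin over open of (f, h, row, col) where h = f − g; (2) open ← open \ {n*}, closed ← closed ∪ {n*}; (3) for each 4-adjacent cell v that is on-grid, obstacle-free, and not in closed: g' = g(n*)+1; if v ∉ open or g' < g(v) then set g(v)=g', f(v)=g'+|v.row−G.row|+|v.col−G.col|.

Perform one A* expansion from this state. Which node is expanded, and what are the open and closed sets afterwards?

expanded=(3,4); open=[(2,0) g=1 f=8, (2,1) g=2 f=8, (2,2) g=3 f=8, (2,3) g=4 f=8, (2,4) g=5 f=8, (4,0) g=1 f=8, (4,2) g=3 f=8, (4,3) g=4 f=8, (4,4) g=5 f=8]; closed=[(3,0), (3,1), (3,2), (3,3), (3,4)]

step 1: expand (3,4) (f=6, h=2) → closed; open now [(2,0) g=1 f=8, (2,1) g=2 f=8, (2,2) g=3 f=8, (2,3) g=4 f=8, (2,4) g=5 f=8, (4,0) g=1 f=8, (4,2) g=3 f=8, (4,3) g=4 f=8, (4,4) g=5 f=8]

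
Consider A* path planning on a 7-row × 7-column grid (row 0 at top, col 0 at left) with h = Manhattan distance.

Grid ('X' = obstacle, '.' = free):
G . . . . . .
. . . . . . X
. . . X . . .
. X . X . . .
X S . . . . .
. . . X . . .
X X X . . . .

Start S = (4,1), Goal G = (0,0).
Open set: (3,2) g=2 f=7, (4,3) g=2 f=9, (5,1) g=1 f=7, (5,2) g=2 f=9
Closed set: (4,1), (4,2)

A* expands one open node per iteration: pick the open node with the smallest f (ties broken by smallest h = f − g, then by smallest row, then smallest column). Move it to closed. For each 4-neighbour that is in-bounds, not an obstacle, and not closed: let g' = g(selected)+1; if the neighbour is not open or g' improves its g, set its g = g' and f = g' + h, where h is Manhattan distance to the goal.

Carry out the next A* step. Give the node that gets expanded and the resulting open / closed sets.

step 1: expand (3,2) (f=7, h=5) → closed; open now [(2,2) g=3 f=7, (4,3) g=2 f=9, (5,1) g=1 f=7, (5,2) g=2 f=9]

expanded=(3,2); open=[(2,2) g=3 f=7, (4,3) g=2 f=9, (5,1) g=1 f=7, (5,2) g=2 f=9]; closed=[(3,2), (4,1), (4,2)]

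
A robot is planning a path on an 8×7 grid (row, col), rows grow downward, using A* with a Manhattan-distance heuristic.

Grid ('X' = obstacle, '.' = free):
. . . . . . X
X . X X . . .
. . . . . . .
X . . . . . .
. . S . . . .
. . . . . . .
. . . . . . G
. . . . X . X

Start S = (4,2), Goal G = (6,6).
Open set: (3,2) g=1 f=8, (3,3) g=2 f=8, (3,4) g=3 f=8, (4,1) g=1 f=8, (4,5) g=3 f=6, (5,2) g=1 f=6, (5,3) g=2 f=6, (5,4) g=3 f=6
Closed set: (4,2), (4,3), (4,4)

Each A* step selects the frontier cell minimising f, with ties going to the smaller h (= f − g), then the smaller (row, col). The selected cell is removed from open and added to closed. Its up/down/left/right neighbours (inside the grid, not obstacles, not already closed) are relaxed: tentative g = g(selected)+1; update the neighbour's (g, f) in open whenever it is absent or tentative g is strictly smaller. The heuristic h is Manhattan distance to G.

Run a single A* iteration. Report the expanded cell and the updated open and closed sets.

step 1: expand (4,5) (f=6, h=3) → closed; open now [(3,2) g=1 f=8, (3,3) g=2 f=8, (3,4) g=3 f=8, (3,5) g=4 f=8, (4,1) g=1 f=8, (4,6) g=4 f=6, (5,2) g=1 f=6, (5,3) g=2 f=6, (5,4) g=3 f=6, (5,5) g=4 f=6]

expanded=(4,5); open=[(3,2) g=1 f=8, (3,3) g=2 f=8, (3,4) g=3 f=8, (3,5) g=4 f=8, (4,1) g=1 f=8, (4,6) g=4 f=6, (5,2) g=1 f=6, (5,3) g=2 f=6, (5,4) g=3 f=6, (5,5) g=4 f=6]; closed=[(4,2), (4,3), (4,4), (4,5)]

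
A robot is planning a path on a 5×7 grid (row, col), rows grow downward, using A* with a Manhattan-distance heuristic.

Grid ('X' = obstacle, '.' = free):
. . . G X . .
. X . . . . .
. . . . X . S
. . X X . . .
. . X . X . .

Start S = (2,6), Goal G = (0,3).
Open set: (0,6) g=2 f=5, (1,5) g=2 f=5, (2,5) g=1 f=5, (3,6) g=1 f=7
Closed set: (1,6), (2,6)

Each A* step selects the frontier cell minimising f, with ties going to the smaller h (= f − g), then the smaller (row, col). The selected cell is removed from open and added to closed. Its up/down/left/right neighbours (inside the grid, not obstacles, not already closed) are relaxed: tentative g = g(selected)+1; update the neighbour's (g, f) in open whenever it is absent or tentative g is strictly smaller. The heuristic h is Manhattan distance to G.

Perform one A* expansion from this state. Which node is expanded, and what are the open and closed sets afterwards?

expanded=(0,6); open=[(0,5) g=3 f=5, (1,5) g=2 f=5, (2,5) g=1 f=5, (3,6) g=1 f=7]; closed=[(0,6), (1,6), (2,6)]

step 1: expand (0,6) (f=5, h=3) → closed; open now [(0,5) g=3 f=5, (1,5) g=2 f=5, (2,5) g=1 f=5, (3,6) g=1 f=7]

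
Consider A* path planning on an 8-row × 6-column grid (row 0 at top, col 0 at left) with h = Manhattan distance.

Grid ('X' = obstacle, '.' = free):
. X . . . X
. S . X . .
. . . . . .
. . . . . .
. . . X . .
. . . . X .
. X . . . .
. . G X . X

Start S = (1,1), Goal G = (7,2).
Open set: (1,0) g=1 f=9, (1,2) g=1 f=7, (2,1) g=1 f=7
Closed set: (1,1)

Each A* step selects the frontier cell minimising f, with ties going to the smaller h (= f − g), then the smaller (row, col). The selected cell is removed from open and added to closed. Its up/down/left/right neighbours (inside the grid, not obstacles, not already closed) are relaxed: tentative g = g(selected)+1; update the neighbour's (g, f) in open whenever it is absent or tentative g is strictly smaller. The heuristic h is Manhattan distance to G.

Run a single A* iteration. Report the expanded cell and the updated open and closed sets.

step 1: expand (1,2) (f=7, h=6) → closed; open now [(0,2) g=2 f=9, (1,0) g=1 f=9, (2,1) g=1 f=7, (2,2) g=2 f=7]

expanded=(1,2); open=[(0,2) g=2 f=9, (1,0) g=1 f=9, (2,1) g=1 f=7, (2,2) g=2 f=7]; closed=[(1,1), (1,2)]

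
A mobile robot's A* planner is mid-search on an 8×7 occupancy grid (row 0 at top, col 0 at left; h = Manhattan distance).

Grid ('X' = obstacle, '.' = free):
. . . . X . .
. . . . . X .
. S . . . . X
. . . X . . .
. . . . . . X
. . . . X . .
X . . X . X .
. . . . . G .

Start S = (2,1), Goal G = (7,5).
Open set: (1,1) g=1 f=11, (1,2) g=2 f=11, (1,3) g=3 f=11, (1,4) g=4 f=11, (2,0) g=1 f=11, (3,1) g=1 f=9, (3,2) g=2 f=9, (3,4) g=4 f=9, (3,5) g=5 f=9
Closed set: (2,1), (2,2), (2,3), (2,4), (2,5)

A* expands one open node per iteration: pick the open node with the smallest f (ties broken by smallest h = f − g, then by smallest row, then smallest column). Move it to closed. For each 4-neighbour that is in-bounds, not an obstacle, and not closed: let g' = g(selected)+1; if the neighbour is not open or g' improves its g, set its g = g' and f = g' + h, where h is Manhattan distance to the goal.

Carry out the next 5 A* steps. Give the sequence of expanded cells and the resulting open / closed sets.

order=[(3,5) → (4,5) → (5,5) → (3,4) → (4,4)]; open=[(1,1) g=1 f=11, (1,2) g=2 f=11, (1,3) g=3 f=11, (1,4) g=4 f=11, (2,0) g=1 f=11, (3,1) g=1 f=9, (3,2) g=2 f=9, (3,6) g=6 f=11, (4,3) g=6 f=11, (5,6) g=8 f=11]; closed=[(2,1), (2,2), (2,3), (2,4), (2,5), (3,4), (3,5), (4,4), (4,5), (5,5)]

step 1: expand (3,5) (f=9, h=4) → closed; open now [(1,1) g=1 f=11, (1,2) g=2 f=11, (1,3) g=3 f=11, (1,4) g=4 f=11, (2,0) g=1 f=11, (3,1) g=1 f=9, (3,2) g=2 f=9, (3,4) g=4 f=9, (3,6) g=6 f=11, (4,5) g=6 f=9]
step 2: expand (4,5) (f=9, h=3) → closed; open now [(1,1) g=1 f=11, (1,2) g=2 f=11, (1,3) g=3 f=11, (1,4) g=4 f=11, (2,0) g=1 f=11, (3,1) g=1 f=9, (3,2) g=2 f=9, (3,4) g=4 f=9, (3,6) g=6 f=11, (4,4) g=7 f=11, (5,5) g=7 f=9]
step 3: expand (5,5) (f=9, h=2) → closed; open now [(1,1) g=1 f=11, (1,2) g=2 f=11, (1,3) g=3 f=11, (1,4) g=4 f=11, (2,0) g=1 f=11, (3,1) g=1 f=9, (3,2) g=2 f=9, (3,4) g=4 f=9, (3,6) g=6 f=11, (4,4) g=7 f=11, (5,6) g=8 f=11]
step 4: expand (3,4) (f=9, h=5) → closed; open now [(1,1) g=1 f=11, (1,2) g=2 f=11, (1,3) g=3 f=11, (1,4) g=4 f=11, (2,0) g=1 f=11, (3,1) g=1 f=9, (3,2) g=2 f=9, (3,6) g=6 f=11, (4,4) g=5 f=9, (5,6) g=8 f=11]
step 5: expand (4,4) (f=9, h=4) → closed; open now [(1,1) g=1 f=11, (1,2) g=2 f=11, (1,3) g=3 f=11, (1,4) g=4 f=11, (2,0) g=1 f=11, (3,1) g=1 f=9, (3,2) g=2 f=9, (3,6) g=6 f=11, (4,3) g=6 f=11, (5,6) g=8 f=11]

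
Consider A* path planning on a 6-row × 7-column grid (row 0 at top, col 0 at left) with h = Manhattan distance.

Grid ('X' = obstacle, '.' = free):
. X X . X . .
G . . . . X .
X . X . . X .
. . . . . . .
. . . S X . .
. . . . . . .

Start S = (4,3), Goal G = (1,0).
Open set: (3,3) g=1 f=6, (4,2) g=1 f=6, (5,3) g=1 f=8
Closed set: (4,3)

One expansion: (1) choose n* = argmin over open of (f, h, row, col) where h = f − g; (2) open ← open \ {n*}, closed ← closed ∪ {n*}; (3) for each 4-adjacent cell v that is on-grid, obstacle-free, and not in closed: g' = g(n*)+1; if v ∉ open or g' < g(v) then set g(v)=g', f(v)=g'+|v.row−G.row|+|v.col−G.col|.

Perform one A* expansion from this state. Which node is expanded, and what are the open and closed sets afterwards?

step 1: expand (3,3) (f=6, h=5) → closed; open now [(2,3) g=2 f=6, (3,2) g=2 f=6, (3,4) g=2 f=8, (4,2) g=1 f=6, (5,3) g=1 f=8]

expanded=(3,3); open=[(2,3) g=2 f=6, (3,2) g=2 f=6, (3,4) g=2 f=8, (4,2) g=1 f=6, (5,3) g=1 f=8]; closed=[(3,3), (4,3)]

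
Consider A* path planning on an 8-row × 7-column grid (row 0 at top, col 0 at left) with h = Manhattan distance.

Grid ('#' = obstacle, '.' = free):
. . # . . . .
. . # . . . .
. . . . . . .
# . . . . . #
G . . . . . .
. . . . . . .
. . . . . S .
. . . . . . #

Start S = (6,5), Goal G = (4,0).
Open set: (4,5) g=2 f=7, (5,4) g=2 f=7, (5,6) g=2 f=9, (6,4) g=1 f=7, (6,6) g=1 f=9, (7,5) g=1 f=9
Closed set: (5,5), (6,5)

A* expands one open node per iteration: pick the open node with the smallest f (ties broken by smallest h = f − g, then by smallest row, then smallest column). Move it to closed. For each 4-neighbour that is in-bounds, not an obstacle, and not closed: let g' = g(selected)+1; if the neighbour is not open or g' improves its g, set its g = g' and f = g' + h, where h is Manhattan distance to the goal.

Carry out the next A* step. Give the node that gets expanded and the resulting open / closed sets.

step 1: expand (4,5) (f=7, h=5) → closed; open now [(3,5) g=3 f=9, (4,4) g=3 f=7, (4,6) g=3 f=9, (5,4) g=2 f=7, (5,6) g=2 f=9, (6,4) g=1 f=7, (6,6) g=1 f=9, (7,5) g=1 f=9]

expanded=(4,5); open=[(3,5) g=3 f=9, (4,4) g=3 f=7, (4,6) g=3 f=9, (5,4) g=2 f=7, (5,6) g=2 f=9, (6,4) g=1 f=7, (6,6) g=1 f=9, (7,5) g=1 f=9]; closed=[(4,5), (5,5), (6,5)]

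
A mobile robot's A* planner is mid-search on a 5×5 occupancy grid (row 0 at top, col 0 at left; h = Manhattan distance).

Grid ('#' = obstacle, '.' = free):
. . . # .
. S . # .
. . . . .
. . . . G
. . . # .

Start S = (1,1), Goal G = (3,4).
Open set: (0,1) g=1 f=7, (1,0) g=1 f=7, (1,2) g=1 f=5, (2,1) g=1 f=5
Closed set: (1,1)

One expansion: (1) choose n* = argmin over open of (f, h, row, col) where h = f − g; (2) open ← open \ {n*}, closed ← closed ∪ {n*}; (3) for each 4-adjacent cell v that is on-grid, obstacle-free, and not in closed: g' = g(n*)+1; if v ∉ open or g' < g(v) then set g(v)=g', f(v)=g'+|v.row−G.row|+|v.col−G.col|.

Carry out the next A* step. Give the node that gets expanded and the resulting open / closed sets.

step 1: expand (1,2) (f=5, h=4) → closed; open now [(0,1) g=1 f=7, (0,2) g=2 f=7, (1,0) g=1 f=7, (2,1) g=1 f=5, (2,2) g=2 f=5]

expanded=(1,2); open=[(0,1) g=1 f=7, (0,2) g=2 f=7, (1,0) g=1 f=7, (2,1) g=1 f=5, (2,2) g=2 f=5]; closed=[(1,1), (1,2)]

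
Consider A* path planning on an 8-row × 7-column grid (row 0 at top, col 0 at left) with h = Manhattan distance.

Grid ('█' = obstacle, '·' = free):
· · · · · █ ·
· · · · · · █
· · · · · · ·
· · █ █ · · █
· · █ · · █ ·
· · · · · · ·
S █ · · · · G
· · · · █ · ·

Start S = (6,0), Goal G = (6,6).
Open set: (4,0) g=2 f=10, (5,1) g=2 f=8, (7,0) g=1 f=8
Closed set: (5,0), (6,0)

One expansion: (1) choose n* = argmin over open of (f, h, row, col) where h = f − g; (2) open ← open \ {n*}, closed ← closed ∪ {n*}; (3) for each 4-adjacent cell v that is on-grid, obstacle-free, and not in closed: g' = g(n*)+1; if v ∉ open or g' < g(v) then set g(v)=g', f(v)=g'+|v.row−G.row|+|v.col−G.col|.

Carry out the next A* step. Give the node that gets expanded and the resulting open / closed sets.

step 1: expand (5,1) (f=8, h=6) → closed; open now [(4,0) g=2 f=10, (4,1) g=3 f=10, (5,2) g=3 f=8, (7,0) g=1 f=8]

expanded=(5,1); open=[(4,0) g=2 f=10, (4,1) g=3 f=10, (5,2) g=3 f=8, (7,0) g=1 f=8]; closed=[(5,0), (5,1), (6,0)]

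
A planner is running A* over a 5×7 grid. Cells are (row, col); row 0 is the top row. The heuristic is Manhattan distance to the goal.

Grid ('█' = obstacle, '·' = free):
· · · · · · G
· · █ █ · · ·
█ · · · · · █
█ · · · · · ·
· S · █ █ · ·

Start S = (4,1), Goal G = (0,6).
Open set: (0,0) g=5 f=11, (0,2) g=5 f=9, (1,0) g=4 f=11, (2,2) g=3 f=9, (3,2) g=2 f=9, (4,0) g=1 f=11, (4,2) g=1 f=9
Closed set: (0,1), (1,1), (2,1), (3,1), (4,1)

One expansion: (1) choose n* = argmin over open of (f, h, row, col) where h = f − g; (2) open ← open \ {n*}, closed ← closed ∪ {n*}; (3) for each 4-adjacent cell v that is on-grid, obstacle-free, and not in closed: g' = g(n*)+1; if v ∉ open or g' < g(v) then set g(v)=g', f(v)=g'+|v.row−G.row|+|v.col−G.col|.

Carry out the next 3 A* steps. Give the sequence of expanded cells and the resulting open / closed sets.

step 1: expand (0,2) (f=9, h=4) → closed; open now [(0,0) g=5 f=11, (0,3) g=6 f=9, (1,0) g=4 f=11, (2,2) g=3 f=9, (3,2) g=2 f=9, (4,0) g=1 f=11, (4,2) g=1 f=9]
step 2: expand (0,3) (f=9, h=3) → closed; open now [(0,0) g=5 f=11, (0,4) g=7 f=9, (1,0) g=4 f=11, (2,2) g=3 f=9, (3,2) g=2 f=9, (4,0) g=1 f=11, (4,2) g=1 f=9]
step 3: expand (0,4) (f=9, h=2) → closed; open now [(0,0) g=5 f=11, (0,5) g=8 f=9, (1,0) g=4 f=11, (1,4) g=8 f=11, (2,2) g=3 f=9, (3,2) g=2 f=9, (4,0) g=1 f=11, (4,2) g=1 f=9]

order=[(0,2) → (0,3) → (0,4)]; open=[(0,0) g=5 f=11, (0,5) g=8 f=9, (1,0) g=4 f=11, (1,4) g=8 f=11, (2,2) g=3 f=9, (3,2) g=2 f=9, (4,0) g=1 f=11, (4,2) g=1 f=9]; closed=[(0,1), (0,2), (0,3), (0,4), (1,1), (2,1), (3,1), (4,1)]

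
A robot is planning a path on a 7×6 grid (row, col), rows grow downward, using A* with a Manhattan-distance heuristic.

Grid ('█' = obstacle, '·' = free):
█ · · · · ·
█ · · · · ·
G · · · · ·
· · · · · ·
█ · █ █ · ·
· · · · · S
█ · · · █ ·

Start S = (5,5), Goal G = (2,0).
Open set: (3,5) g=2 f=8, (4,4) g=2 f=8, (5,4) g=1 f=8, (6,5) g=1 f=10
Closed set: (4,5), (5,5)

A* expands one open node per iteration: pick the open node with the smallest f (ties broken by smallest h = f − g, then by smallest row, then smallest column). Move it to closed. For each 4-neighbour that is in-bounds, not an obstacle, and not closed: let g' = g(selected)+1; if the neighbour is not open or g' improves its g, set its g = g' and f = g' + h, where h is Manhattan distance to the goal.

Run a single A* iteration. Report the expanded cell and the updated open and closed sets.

expanded=(3,5); open=[(2,5) g=3 f=8, (3,4) g=3 f=8, (4,4) g=2 f=8, (5,4) g=1 f=8, (6,5) g=1 f=10]; closed=[(3,5), (4,5), (5,5)]

step 1: expand (3,5) (f=8, h=6) → closed; open now [(2,5) g=3 f=8, (3,4) g=3 f=8, (4,4) g=2 f=8, (5,4) g=1 f=8, (6,5) g=1 f=10]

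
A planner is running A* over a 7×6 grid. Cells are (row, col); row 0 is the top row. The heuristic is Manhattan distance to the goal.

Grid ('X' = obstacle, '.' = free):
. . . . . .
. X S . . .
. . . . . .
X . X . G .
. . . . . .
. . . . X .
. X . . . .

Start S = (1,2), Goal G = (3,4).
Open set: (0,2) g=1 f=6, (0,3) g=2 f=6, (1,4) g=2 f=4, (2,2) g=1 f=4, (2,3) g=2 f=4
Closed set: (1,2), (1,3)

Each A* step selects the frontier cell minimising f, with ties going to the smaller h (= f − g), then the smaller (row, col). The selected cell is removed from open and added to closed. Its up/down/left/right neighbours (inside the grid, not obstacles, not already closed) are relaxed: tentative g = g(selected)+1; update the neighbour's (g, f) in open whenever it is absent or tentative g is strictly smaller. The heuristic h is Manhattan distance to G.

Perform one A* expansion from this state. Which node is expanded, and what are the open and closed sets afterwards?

step 1: expand (1,4) (f=4, h=2) → closed; open now [(0,2) g=1 f=6, (0,3) g=2 f=6, (0,4) g=3 f=6, (1,5) g=3 f=6, (2,2) g=1 f=4, (2,3) g=2 f=4, (2,4) g=3 f=4]

expanded=(1,4); open=[(0,2) g=1 f=6, (0,3) g=2 f=6, (0,4) g=3 f=6, (1,5) g=3 f=6, (2,2) g=1 f=4, (2,3) g=2 f=4, (2,4) g=3 f=4]; closed=[(1,2), (1,3), (1,4)]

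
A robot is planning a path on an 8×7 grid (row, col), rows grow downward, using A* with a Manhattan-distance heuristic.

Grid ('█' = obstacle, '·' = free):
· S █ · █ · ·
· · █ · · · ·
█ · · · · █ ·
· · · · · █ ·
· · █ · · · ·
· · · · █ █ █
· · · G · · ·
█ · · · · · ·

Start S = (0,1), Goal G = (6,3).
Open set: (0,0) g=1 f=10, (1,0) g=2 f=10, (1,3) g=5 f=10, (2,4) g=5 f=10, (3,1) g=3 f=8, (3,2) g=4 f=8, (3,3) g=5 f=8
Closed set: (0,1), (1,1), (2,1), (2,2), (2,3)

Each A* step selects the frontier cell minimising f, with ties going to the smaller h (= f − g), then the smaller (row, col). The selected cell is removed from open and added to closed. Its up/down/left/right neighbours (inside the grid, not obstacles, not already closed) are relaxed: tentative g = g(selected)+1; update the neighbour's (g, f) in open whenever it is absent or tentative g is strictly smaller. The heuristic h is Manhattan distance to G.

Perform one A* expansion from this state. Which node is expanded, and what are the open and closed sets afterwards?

step 1: expand (3,3) (f=8, h=3) → closed; open now [(0,0) g=1 f=10, (1,0) g=2 f=10, (1,3) g=5 f=10, (2,4) g=5 f=10, (3,1) g=3 f=8, (3,2) g=4 f=8, (3,4) g=6 f=10, (4,3) g=6 f=8]

expanded=(3,3); open=[(0,0) g=1 f=10, (1,0) g=2 f=10, (1,3) g=5 f=10, (2,4) g=5 f=10, (3,1) g=3 f=8, (3,2) g=4 f=8, (3,4) g=6 f=10, (4,3) g=6 f=8]; closed=[(0,1), (1,1), (2,1), (2,2), (2,3), (3,3)]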